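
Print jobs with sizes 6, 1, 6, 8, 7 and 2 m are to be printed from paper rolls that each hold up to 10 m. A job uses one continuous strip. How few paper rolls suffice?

Total = 8 + 7 + 6 + 6 + 2 + 1 = 30 m.
Lower bound: ⌈30/10⌉ = 3 paper rolls.
Also, 4 print jobs each exceed 5 m, and no two of those can share a roll, so at least 4 paper rolls are needed.
A packing using 4 paper rolls:
  roll 1: 8 + 2 = 10
  roll 2: 7 + 1 = 8
  roll 3: 6 = 6
  roll 4: 6 = 6
This matches the lower bound, so 4 is optimal.

4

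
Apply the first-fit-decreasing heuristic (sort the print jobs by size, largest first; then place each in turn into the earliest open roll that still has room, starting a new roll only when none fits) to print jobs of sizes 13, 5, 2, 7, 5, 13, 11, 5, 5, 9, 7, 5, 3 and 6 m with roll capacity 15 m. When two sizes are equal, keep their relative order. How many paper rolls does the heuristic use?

Sorted descending: 13, 13, 11, 9, 7, 7, 6, 5, 5, 5, 5, 5, 3, 2.
  13 → roll 1 (new)  [load 13/15]
  13 → roll 2 (new)  [load 13/15]
  11 → roll 3 (new)  [load 11/15]
  9 → roll 4 (new)  [load 9/15]
  7 → roll 5 (new)  [load 7/15]
  7 → roll 5  [load 14/15]
  6 → roll 4  [load 15/15]
  5 → roll 6 (new)  [load 5/15]
  5 → roll 6  [load 10/15]
  5 → roll 6  [load 15/15]
  5 → roll 7 (new)  [load 5/15]
  5 → roll 7  [load 10/15]
  3 → roll 3  [load 14/15]
  2 → roll 1  [load 15/15]
7 paper rolls opened.

7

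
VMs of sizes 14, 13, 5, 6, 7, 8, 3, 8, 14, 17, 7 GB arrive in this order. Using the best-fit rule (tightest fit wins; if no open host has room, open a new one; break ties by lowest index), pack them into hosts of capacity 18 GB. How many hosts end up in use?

7

  14 → host 1 (new)  [load 14/18]
  13 → host 2 (new)  [load 13/18]
  5 → host 2  [load 18/18]
  6 → host 3 (new)  [load 6/18]
  7 → host 3  [load 13/18]
  8 → host 4 (new)  [load 8/18]
  3 → host 1  [load 17/18]
  8 → host 4  [load 16/18]
  14 → host 5 (new)  [load 14/18]
  17 → host 6 (new)  [load 17/18]
  7 → host 7 (new)  [load 7/18]
7 hosts opened.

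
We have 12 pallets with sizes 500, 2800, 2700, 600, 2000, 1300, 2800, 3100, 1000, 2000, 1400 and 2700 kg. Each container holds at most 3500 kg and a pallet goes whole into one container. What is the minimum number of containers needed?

8

Total = 3100 + 2800 + 2800 + 2700 + 2700 + 2000 + 2000 + 1400 + 1300 + 1000 + 600 + 500 = 22900 kg.
Lower bound: ⌈22900/3500⌉ = 7 containers.
A packing using 8 containers:
  container 1: 3100 = 3100
  container 2: 2800 + 600 = 3400
  container 3: 2800 + 500 = 3300
  container 4: 2700 = 2700
  container 5: 2700 = 2700
  container 6: 2000 + 1400 = 3400
  container 7: 2000 + 1300 = 3300
  container 8: 1000 = 1000
No arrangement into 7 containers stays within capacity, so 8 is optimal.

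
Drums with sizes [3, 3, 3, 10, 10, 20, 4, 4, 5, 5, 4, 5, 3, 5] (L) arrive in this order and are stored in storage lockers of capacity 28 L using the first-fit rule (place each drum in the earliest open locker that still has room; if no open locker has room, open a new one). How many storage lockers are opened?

4

  3 → locker 1 (new)  [load 3/28]
  3 → locker 1  [load 6/28]
  3 → locker 1  [load 9/28]
  10 → locker 1  [load 19/28]
  10 → locker 2 (new)  [load 10/28]
  20 → locker 3 (new)  [load 20/28]
  4 → locker 1  [load 23/28]
  4 → locker 1  [load 27/28]
  5 → locker 2  [load 15/28]
  5 → locker 2  [load 20/28]
  4 → locker 2  [load 24/28]
  5 → locker 3  [load 25/28]
  3 → locker 2  [load 27/28]
  5 → locker 4 (new)  [load 5/28]
4 storage lockers opened.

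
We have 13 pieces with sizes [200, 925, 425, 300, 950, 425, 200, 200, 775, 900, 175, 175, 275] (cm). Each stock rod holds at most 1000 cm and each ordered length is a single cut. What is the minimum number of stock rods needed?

7

Total = 950 + 925 + 900 + 775 + 425 + 425 + 300 + 275 + 200 + 200 + 200 + 175 + 175 = 5925 cm.
Lower bound: ⌈5925/1000⌉ = 6 stock rods.
A packing using 7 stock rods:
  stock rod 1: 950 = 950
  stock rod 2: 925 = 925
  stock rod 3: 900 = 900
  stock rod 4: 775 + 200 = 975
  stock rod 5: 425 + 425 = 850
  stock rod 6: 300 + 275 + 200 + 200 = 975
  stock rod 7: 175 + 175 = 350
No arrangement into 6 stock rods stays within capacity, so 7 is optimal.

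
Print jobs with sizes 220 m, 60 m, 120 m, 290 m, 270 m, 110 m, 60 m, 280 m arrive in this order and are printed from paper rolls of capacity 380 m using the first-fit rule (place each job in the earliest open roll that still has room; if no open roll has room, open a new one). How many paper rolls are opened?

5

  220 → roll 1 (new)  [load 220/380]
  60 → roll 1  [load 280/380]
  120 → roll 2 (new)  [load 120/380]
  290 → roll 3 (new)  [load 290/380]
  270 → roll 4 (new)  [load 270/380]
  110 → roll 2  [load 230/380]
  60 → roll 1  [load 340/380]
  280 → roll 5 (new)  [load 280/380]
5 paper rolls opened.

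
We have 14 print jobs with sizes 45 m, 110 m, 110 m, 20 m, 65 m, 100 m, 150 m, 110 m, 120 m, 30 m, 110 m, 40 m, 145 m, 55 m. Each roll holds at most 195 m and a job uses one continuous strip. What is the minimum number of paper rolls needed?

8

Total = 150 + 145 + 120 + 110 + 110 + 110 + 110 + 100 + 65 + 55 + 45 + 40 + 30 + 20 = 1210 m.
Lower bound: ⌈1210/195⌉ = 7 paper rolls.
Also, 8 print jobs each exceed 195/2 m, and no two of those can share a roll, so at least 8 paper rolls are needed.
A packing using 8 paper rolls:
  roll 1: 150 + 45 = 195
  roll 2: 145 + 40 = 185
  roll 3: 120 + 65 = 185
  roll 4: 110 + 55 + 30 = 195
  roll 5: 110 + 20 = 130
  roll 6: 110 = 110
  roll 7: 110 = 110
  roll 8: 100 = 100
This matches the lower bound, so 8 is optimal.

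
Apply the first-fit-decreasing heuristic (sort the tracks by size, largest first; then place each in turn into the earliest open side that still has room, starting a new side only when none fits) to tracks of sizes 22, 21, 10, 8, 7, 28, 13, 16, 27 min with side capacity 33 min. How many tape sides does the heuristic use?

Sorted descending: 28, 27, 22, 21, 16, 13, 10, 8, 7.
  28 → side 1 (new)  [load 28/33]
  27 → side 2 (new)  [load 27/33]
  22 → side 3 (new)  [load 22/33]
  21 → side 4 (new)  [load 21/33]
  16 → side 5 (new)  [load 16/33]
  13 → side 5  [load 29/33]
  10 → side 3  [load 32/33]
  8 → side 4  [load 29/33]
  7 → side 6 (new)  [load 7/33]
6 tape sides opened.

6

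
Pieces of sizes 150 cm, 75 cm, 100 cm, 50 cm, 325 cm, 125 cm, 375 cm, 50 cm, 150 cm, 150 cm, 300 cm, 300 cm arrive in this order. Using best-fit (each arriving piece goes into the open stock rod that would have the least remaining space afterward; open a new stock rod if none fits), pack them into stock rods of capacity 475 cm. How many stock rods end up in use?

  150 → stock rod 1 (new)  [load 150/475]
  75 → stock rod 1  [load 225/475]
  100 → stock rod 1  [load 325/475]
  50 → stock rod 1  [load 375/475]
  325 → stock rod 2 (new)  [load 325/475]
  125 → stock rod 2  [load 450/475]
  375 → stock rod 3 (new)  [load 375/475]
  50 → stock rod 1  [load 425/475]
  150 → stock rod 4 (new)  [load 150/475]
  150 → stock rod 4  [load 300/475]
  300 → stock rod 5 (new)  [load 300/475]
  300 → stock rod 6 (new)  [load 300/475]
6 stock rods opened.

6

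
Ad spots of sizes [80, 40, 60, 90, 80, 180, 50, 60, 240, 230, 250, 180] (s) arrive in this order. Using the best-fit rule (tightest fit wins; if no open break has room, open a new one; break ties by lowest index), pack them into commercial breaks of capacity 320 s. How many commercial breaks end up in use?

6

  80 → break 1 (new)  [load 80/320]
  40 → break 1  [load 120/320]
  60 → break 1  [load 180/320]
  90 → break 1  [load 270/320]
  80 → break 2 (new)  [load 80/320]
  180 → break 2  [load 260/320]
  50 → break 1  [load 320/320]
  60 → break 2  [load 320/320]
  240 → break 3 (new)  [load 240/320]
  230 → break 4 (new)  [load 230/320]
  250 → break 5 (new)  [load 250/320]
  180 → break 6 (new)  [load 180/320]
6 commercial breaks opened.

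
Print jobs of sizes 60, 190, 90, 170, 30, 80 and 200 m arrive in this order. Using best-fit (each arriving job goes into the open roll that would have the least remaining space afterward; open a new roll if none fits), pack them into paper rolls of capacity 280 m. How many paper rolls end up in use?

  60 → roll 1 (new)  [load 60/280]
  190 → roll 1  [load 250/280]
  90 → roll 2 (new)  [load 90/280]
  170 → roll 2  [load 260/280]
  30 → roll 1  [load 280/280]
  80 → roll 3 (new)  [load 80/280]
  200 → roll 3  [load 280/280]
3 paper rolls opened.

3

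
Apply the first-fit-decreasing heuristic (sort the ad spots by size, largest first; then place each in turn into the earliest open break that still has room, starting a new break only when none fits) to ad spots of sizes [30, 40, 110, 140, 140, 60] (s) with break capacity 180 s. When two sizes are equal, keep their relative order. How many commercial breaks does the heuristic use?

Sorted descending: 140, 140, 110, 60, 40, 30.
  140 → break 1 (new)  [load 140/180]
  140 → break 2 (new)  [load 140/180]
  110 → break 3 (new)  [load 110/180]
  60 → break 3  [load 170/180]
  40 → break 1  [load 180/180]
  30 → break 2  [load 170/180]
3 commercial breaks opened.

3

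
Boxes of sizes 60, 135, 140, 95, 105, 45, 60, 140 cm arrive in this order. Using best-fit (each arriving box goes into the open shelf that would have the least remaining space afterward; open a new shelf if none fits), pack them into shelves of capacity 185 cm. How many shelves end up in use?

5

  60 → shelf 1 (new)  [load 60/185]
  135 → shelf 2 (new)  [load 135/185]
  140 → shelf 3 (new)  [load 140/185]
  95 → shelf 1  [load 155/185]
  105 → shelf 4 (new)  [load 105/185]
  45 → shelf 3  [load 185/185]
  60 → shelf 4  [load 165/185]
  140 → shelf 5 (new)  [load 140/185]
5 shelves opened.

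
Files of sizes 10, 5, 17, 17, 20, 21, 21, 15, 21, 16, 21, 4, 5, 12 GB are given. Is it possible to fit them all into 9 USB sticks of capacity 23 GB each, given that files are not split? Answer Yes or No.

Total = 205 GB; ⌈205/23⌉ = 9.
10 files each exceed half the capacity and cannot share a USB stick, forcing at least 10 USB sticks.
At least 10 USB sticks are required, but only 9 are allowed.

No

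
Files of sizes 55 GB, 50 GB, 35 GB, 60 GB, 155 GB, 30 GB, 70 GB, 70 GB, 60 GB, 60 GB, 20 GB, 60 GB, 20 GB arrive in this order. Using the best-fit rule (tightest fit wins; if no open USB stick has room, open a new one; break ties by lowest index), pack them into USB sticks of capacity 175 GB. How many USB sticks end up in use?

5

  55 → USB stick 1 (new)  [load 55/175]
  50 → USB stick 1  [load 105/175]
  35 → USB stick 1  [load 140/175]
  60 → USB stick 2 (new)  [load 60/175]
  155 → USB stick 3 (new)  [load 155/175]
  30 → USB stick 1  [load 170/175]
  70 → USB stick 2  [load 130/175]
  70 → USB stick 4 (new)  [load 70/175]
  60 → USB stick 4  [load 130/175]
  60 → USB stick 5 (new)  [load 60/175]
  20 → USB stick 3  [load 175/175]
  60 → USB stick 5  [load 120/175]
  20 → USB stick 2  [load 150/175]
5 USB sticks opened.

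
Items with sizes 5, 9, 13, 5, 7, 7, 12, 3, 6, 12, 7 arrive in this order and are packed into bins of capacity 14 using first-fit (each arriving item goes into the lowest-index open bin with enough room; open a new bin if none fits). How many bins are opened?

  5 → bin 1 (new)  [load 5/14]
  9 → bin 1  [load 14/14]
  13 → bin 2 (new)  [load 13/14]
  5 → bin 3 (new)  [load 5/14]
  7 → bin 3  [load 12/14]
  7 → bin 4 (new)  [load 7/14]
  12 → bin 5 (new)  [load 12/14]
  3 → bin 4  [load 10/14]
  6 → bin 6 (new)  [load 6/14]
  12 → bin 7 (new)  [load 12/14]
  7 → bin 6  [load 13/14]
7 bins opened.

7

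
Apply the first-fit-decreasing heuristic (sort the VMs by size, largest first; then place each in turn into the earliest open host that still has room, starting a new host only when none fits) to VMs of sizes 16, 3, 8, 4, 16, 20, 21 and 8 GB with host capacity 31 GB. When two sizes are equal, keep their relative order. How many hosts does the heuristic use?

Sorted descending: 21, 20, 16, 16, 8, 8, 4, 3.
  21 → host 1 (new)  [load 21/31]
  20 → host 2 (new)  [load 20/31]
  16 → host 3 (new)  [load 16/31]
  16 → host 4 (new)  [load 16/31]
  8 → host 1  [load 29/31]
  8 → host 2  [load 28/31]
  4 → host 3  [load 20/31]
  3 → host 2  [load 31/31]
4 hosts opened.

4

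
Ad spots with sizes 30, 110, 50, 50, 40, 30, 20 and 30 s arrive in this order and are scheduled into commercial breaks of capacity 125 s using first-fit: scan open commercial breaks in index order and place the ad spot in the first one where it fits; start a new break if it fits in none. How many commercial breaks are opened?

  30 → break 1 (new)  [load 30/125]
  110 → break 2 (new)  [load 110/125]
  50 → break 1  [load 80/125]
  50 → break 3 (new)  [load 50/125]
  40 → break 1  [load 120/125]
  30 → break 3  [load 80/125]
  20 → break 3  [load 100/125]
  30 → break 4 (new)  [load 30/125]
4 commercial breaks opened.

4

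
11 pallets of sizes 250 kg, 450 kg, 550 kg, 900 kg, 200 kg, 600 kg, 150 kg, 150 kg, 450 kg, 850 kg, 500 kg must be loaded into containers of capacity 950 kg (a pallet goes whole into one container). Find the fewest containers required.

Total = 900 + 850 + 600 + 550 + 500 + 450 + 450 + 250 + 200 + 150 + 150 = 5050 kg.
Lower bound: ⌈5050/950⌉ = 6 containers.
A packing using 6 containers:
  container 1: 900 = 900
  container 2: 850 = 850
  container 3: 600 + 250 = 850
  container 4: 550 + 200 + 150 = 900
  container 5: 500 + 450 = 950
  container 6: 450 + 150 = 600
This matches the lower bound, so 6 is optimal.

6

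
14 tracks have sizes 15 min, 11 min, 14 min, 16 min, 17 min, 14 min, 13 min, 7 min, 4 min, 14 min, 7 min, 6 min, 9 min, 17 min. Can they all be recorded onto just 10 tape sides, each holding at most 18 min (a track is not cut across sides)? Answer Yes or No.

Total = 164 min; ⌈164/18⌉ = 10.
The bound of 10 does not rule out 10, but exhaustive search shows no assignment into 10 tape sides of capacity 18 min exists — the minimum is 11.

No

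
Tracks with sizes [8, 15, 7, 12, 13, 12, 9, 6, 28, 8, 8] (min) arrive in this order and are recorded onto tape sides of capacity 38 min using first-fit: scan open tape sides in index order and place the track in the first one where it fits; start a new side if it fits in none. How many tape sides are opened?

4

  8 → side 1 (new)  [load 8/38]
  15 → side 1  [load 23/38]
  7 → side 1  [load 30/38]
  12 → side 2 (new)  [load 12/38]
  13 → side 2  [load 25/38]
  12 → side 2  [load 37/38]
  9 → side 3 (new)  [load 9/38]
  6 → side 1  [load 36/38]
  28 → side 3  [load 37/38]
  8 → side 4 (new)  [load 8/38]
  8 → side 4  [load 16/38]
4 tape sides opened.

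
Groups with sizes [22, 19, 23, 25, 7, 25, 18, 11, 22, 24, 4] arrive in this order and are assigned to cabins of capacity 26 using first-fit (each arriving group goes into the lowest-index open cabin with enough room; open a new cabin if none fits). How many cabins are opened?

  22 → cabin 1 (new)  [load 22/26]
  19 → cabin 2 (new)  [load 19/26]
  23 → cabin 3 (new)  [load 23/26]
  25 → cabin 4 (new)  [load 25/26]
  7 → cabin 2  [load 26/26]
  25 → cabin 5 (new)  [load 25/26]
  18 → cabin 6 (new)  [load 18/26]
  11 → cabin 7 (new)  [load 11/26]
  22 → cabin 8 (new)  [load 22/26]
  24 → cabin 9 (new)  [load 24/26]
  4 → cabin 1  [load 26/26]
9 cabins opened.

9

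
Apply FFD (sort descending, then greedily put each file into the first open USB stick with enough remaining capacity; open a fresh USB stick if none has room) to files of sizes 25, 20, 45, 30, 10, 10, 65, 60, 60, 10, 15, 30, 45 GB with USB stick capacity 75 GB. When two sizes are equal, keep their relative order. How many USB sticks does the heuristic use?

Sorted descending: 65, 60, 60, 45, 45, 30, 30, 25, 20, 15, 10, 10, 10.
  65 → USB stick 1 (new)  [load 65/75]
  60 → USB stick 2 (new)  [load 60/75]
  60 → USB stick 3 (new)  [load 60/75]
  45 → USB stick 4 (new)  [load 45/75]
  45 → USB stick 5 (new)  [load 45/75]
  30 → USB stick 4  [load 75/75]
  30 → USB stick 5  [load 75/75]
  25 → USB stick 6 (new)  [load 25/75]
  20 → USB stick 6  [load 45/75]
  15 → USB stick 2  [load 75/75]
  10 → USB stick 1  [load 75/75]
  10 → USB stick 3  [load 70/75]
  10 → USB stick 6  [load 55/75]
6 USB sticks opened.

6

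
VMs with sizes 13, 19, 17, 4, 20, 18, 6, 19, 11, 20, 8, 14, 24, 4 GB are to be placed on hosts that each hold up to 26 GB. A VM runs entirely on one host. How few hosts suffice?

9

Total = 24 + 20 + 20 + 19 + 19 + 18 + 17 + 14 + 13 + 11 + 8 + 6 + 4 + 4 = 197 GB.
Lower bound: ⌈197/26⌉ = 8 hosts.
A packing using 9 hosts:
  host 1: 24 = 24
  host 2: 20 + 6 = 26
  host 3: 20 + 4 = 24
  host 4: 19 + 4 = 23
  host 5: 19 = 19
  host 6: 18 + 8 = 26
  host 7: 17 = 17
  host 8: 14 + 11 = 25
  host 9: 13 = 13
No arrangement into 8 hosts stays within capacity, so 9 is optimal.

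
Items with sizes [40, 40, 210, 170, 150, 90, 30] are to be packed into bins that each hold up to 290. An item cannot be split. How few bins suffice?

Total = 210 + 170 + 150 + 90 + 40 + 40 + 30 = 730.
Lower bound: ⌈730/290⌉ = 3 bins.
A packing using 3 bins:
  bin 1: 210 + 40 + 40 = 290
  bin 2: 170 + 90 + 30 = 290
  bin 3: 150 = 150
This matches the lower bound, so 3 is optimal.

3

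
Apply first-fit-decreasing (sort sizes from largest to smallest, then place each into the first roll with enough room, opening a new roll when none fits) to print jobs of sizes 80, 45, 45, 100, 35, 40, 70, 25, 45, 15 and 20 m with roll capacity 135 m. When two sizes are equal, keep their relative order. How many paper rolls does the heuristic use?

Sorted descending: 100, 80, 70, 45, 45, 45, 40, 35, 25, 20, 15.
  100 → roll 1 (new)  [load 100/135]
  80 → roll 2 (new)  [load 80/135]
  70 → roll 3 (new)  [load 70/135]
  45 → roll 2  [load 125/135]
  45 → roll 3  [load 115/135]
  45 → roll 4 (new)  [load 45/135]
  40 → roll 4  [load 85/135]
  35 → roll 1  [load 135/135]
  25 → roll 4  [load 110/135]
  20 → roll 3  [load 135/135]
  15 → roll 4  [load 125/135]
4 paper rolls opened.

4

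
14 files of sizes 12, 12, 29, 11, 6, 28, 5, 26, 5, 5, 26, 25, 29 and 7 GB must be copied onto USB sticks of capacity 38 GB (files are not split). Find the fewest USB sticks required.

Total = 29 + 29 + 28 + 26 + 26 + 25 + 12 + 12 + 11 + 7 + 6 + 5 + 5 + 5 = 226 GB.
Lower bound: ⌈226/38⌉ = 6 USB sticks.
A packing using 7 USB sticks:
  USB stick 1: 29 + 7 = 36
  USB stick 2: 29 + 6 = 35
  USB stick 3: 28 + 5 + 5 = 38
  USB stick 4: 26 + 12 = 38
  USB stick 5: 26 + 12 = 38
  USB stick 6: 25 + 11 = 36
  USB stick 7: 5 = 5
No arrangement into 6 USB sticks stays within capacity, so 7 is optimal.

7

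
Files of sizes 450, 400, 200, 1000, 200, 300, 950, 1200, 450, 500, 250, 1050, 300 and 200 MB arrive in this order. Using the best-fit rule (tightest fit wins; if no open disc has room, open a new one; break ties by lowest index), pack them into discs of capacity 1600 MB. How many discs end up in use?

  450 → disc 1 (new)  [load 450/1600]
  400 → disc 1  [load 850/1600]
  200 → disc 1  [load 1050/1600]
  1000 → disc 2 (new)  [load 1000/1600]
  200 → disc 1  [load 1250/1600]
  300 → disc 1  [load 1550/1600]
  950 → disc 3 (new)  [load 950/1600]
  1200 → disc 4 (new)  [load 1200/1600]
  450 → disc 2  [load 1450/1600]
  500 → disc 3  [load 1450/1600]
  250 → disc 4  [load 1450/1600]
  1050 → disc 5 (new)  [load 1050/1600]
  300 → disc 5  [load 1350/1600]
  200 → disc 5  [load 1550/1600]
5 discs opened.

5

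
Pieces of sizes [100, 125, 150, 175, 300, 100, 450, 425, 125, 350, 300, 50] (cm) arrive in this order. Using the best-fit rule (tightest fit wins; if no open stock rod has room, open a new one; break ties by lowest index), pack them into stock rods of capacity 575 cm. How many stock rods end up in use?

6

  100 → stock rod 1 (new)  [load 100/575]
  125 → stock rod 1  [load 225/575]
  150 → stock rod 1  [load 375/575]
  175 → stock rod 1  [load 550/575]
  300 → stock rod 2 (new)  [load 300/575]
  100 → stock rod 2  [load 400/575]
  450 → stock rod 3 (new)  [load 450/575]
  425 → stock rod 4 (new)  [load 425/575]
  125 → stock rod 3  [load 575/575]
  350 → stock rod 5 (new)  [load 350/575]
  300 → stock rod 6 (new)  [load 300/575]
  50 → stock rod 4  [load 475/575]
6 stock rods opened.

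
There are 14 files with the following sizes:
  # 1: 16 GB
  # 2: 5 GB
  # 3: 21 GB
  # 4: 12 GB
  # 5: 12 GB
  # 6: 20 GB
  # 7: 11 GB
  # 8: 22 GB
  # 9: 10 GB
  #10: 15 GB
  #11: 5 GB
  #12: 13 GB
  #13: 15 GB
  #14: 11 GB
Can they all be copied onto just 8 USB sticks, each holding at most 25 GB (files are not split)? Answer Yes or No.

Total = 188 GB; ⌈188/25⌉ = 8.
The bound of 8 does not rule out 8, but exhaustive search shows no assignment into 8 USB sticks of capacity 25 GB exists — the minimum is 9.

No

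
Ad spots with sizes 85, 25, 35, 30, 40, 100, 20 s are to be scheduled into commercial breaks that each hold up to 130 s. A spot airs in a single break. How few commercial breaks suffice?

3

Total = 100 + 85 + 40 + 35 + 30 + 25 + 20 = 335 s.
Lower bound: ⌈335/130⌉ = 3 commercial breaks.
A packing using 3 commercial breaks:
  break 1: 100 + 30 = 130
  break 2: 85 + 40 = 125
  break 3: 35 + 25 + 20 = 80
This matches the lower bound, so 3 is optimal.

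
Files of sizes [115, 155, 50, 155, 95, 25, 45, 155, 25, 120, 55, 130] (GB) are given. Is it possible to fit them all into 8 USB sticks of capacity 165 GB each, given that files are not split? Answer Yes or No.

Yes

A valid assignment using 8 USB sticks:
  USB stick 1: 155 = 155
  USB stick 2: 155 = 155
  USB stick 3: 155 = 155
  USB stick 4: 130 + 25 = 155
  USB stick 5: 120 + 45 = 165
  USB stick 6: 115 + 50 = 165
  USB stick 7: 95 + 55 = 150
  USB stick 8: 25 = 25
Every load is within 165 GB, so 8 USB sticks suffice.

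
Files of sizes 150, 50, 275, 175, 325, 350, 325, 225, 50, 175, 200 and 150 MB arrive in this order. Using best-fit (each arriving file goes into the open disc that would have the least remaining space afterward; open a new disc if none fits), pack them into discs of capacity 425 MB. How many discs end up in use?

  150 → disc 1 (new)  [load 150/425]
  50 → disc 1  [load 200/425]
  275 → disc 2 (new)  [load 275/425]
  175 → disc 1  [load 375/425]
  325 → disc 3 (new)  [load 325/425]
  350 → disc 4 (new)  [load 350/425]
  325 → disc 5 (new)  [load 325/425]
  225 → disc 6 (new)  [load 225/425]
  50 → disc 1  [load 425/425]
  175 → disc 6  [load 400/425]
  200 → disc 7 (new)  [load 200/425]
  150 → disc 2  [load 425/425]
7 discs opened.

7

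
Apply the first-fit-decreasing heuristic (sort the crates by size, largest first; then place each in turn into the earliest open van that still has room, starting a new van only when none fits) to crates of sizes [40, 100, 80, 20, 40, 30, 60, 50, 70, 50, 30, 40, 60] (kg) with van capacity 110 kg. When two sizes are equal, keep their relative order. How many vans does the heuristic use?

7

Sorted descending: 100, 80, 70, 60, 60, 50, 50, 40, 40, 40, 30, 30, 20.
  100 → van 1 (new)  [load 100/110]
  80 → van 2 (new)  [load 80/110]
  70 → van 3 (new)  [load 70/110]
  60 → van 4 (new)  [load 60/110]
  60 → van 5 (new)  [load 60/110]
  50 → van 4  [load 110/110]
  50 → van 5  [load 110/110]
  40 → van 3  [load 110/110]
  40 → van 6 (new)  [load 40/110]
  40 → van 6  [load 80/110]
  30 → van 2  [load 110/110]
  30 → van 6  [load 110/110]
  20 → van 7 (new)  [load 20/110]
7 vans opened.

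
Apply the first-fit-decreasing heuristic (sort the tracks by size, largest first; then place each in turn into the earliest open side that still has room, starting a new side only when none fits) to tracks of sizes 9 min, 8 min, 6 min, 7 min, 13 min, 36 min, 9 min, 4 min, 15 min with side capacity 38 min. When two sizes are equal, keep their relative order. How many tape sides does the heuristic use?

3

Sorted descending: 36, 15, 13, 9, 9, 8, 7, 6, 4.
  36 → side 1 (new)  [load 36/38]
  15 → side 2 (new)  [load 15/38]
  13 → side 2  [load 28/38]
  9 → side 2  [load 37/38]
  9 → side 3 (new)  [load 9/38]
  8 → side 3  [load 17/38]
  7 → side 3  [load 24/38]
  6 → side 3  [load 30/38]
  4 → side 3  [load 34/38]
3 tape sides opened.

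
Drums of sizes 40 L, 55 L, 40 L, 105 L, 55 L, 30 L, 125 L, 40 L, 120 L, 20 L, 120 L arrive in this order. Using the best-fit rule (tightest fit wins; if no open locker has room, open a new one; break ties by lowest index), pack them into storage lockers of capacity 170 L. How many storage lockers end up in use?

  40 → locker 1 (new)  [load 40/170]
  55 → locker 1  [load 95/170]
  40 → locker 1  [load 135/170]
  105 → locker 2 (new)  [load 105/170]
  55 → locker 2  [load 160/170]
  30 → locker 1  [load 165/170]
  125 → locker 3 (new)  [load 125/170]
  40 → locker 3  [load 165/170]
  120 → locker 4 (new)  [load 120/170]
  20 → locker 4  [load 140/170]
  120 → locker 5 (new)  [load 120/170]
5 storage lockers opened.

5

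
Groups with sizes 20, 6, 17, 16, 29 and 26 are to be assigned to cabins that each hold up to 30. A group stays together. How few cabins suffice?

Total = 29 + 26 + 20 + 17 + 16 + 6 = 114.
Lower bound: ⌈114/30⌉ = 4 cabins.
Also, 5 groups each exceed 15, and no two of those can share a cabin, so at least 5 cabins are needed.
A packing using 5 cabins:
  cabin 1: 29 = 29
  cabin 2: 26 = 26
  cabin 3: 20 + 6 = 26
  cabin 4: 17 = 17
  cabin 5: 16 = 16
This matches the lower bound, so 5 is optimal.

5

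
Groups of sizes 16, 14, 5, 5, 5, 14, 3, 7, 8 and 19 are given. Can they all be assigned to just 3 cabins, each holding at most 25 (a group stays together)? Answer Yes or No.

No

Total = 96; ⌈96/25⌉ = 4.
At least 4 cabins are required, but only 3 are allowed.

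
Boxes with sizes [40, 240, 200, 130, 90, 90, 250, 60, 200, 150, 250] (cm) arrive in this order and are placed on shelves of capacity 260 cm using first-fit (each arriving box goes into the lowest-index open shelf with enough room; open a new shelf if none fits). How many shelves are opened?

8

  40 → shelf 1 (new)  [load 40/260]
  240 → shelf 2 (new)  [load 240/260]
  200 → shelf 1  [load 240/260]
  130 → shelf 3 (new)  [load 130/260]
  90 → shelf 3  [load 220/260]
  90 → shelf 4 (new)  [load 90/260]
  250 → shelf 5 (new)  [load 250/260]
  60 → shelf 4  [load 150/260]
  200 → shelf 6 (new)  [load 200/260]
  150 → shelf 7 (new)  [load 150/260]
  250 → shelf 8 (new)  [load 250/260]
8 shelves opened.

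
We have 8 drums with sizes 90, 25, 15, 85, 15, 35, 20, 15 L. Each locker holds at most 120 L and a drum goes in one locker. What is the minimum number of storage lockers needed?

Total = 90 + 85 + 35 + 25 + 20 + 15 + 15 + 15 = 300 L.
Lower bound: ⌈300/120⌉ = 3 storage lockers.
A packing using 3 storage lockers:
  locker 1: 90 + 25 = 115
  locker 2: 85 + 35 = 120
  locker 3: 20 + 15 + 15 + 15 = 65
This matches the lower bound, so 3 is optimal.

3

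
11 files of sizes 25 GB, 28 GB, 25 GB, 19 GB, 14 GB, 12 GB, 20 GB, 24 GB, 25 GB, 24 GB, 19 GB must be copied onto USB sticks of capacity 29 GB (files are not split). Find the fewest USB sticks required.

10

Total = 28 + 25 + 25 + 25 + 24 + 24 + 20 + 19 + 19 + 14 + 12 = 235 GB.
Lower bound: ⌈235/29⌉ = 9 USB sticks.
A packing using 10 USB sticks:
  USB stick 1: 28 = 28
  USB stick 2: 25 = 25
  USB stick 3: 25 = 25
  USB stick 4: 25 = 25
  USB stick 5: 24 = 24
  USB stick 6: 24 = 24
  USB stick 7: 20 = 20
  USB stick 8: 19 = 19
  USB stick 9: 19 = 19
  USB stick 10: 14 + 12 = 26
No arrangement into 9 USB sticks stays within capacity, so 10 is optimal.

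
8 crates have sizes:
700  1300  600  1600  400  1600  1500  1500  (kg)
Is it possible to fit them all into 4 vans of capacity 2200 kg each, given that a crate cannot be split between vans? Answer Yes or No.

No

Total = 9200 kg; ⌈9200/2200⌉ = 5.
At least 5 vans are required, but only 4 are allowed.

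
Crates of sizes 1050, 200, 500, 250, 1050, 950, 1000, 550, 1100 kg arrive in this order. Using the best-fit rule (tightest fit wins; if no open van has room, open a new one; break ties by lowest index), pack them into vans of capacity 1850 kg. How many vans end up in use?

5

  1050 → van 1 (new)  [load 1050/1850]
  200 → van 1  [load 1250/1850]
  500 → van 1  [load 1750/1850]
  250 → van 2 (new)  [load 250/1850]
  1050 → van 2  [load 1300/1850]
  950 → van 3 (new)  [load 950/1850]
  1000 → van 4 (new)  [load 1000/1850]
  550 → van 2  [load 1850/1850]
  1100 → van 5 (new)  [load 1100/1850]
5 vans opened.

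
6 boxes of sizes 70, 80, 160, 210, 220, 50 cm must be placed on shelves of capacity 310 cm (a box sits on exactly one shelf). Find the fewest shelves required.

Total = 220 + 210 + 160 + 80 + 70 + 50 = 790 cm.
Lower bound: ⌈790/310⌉ = 3 shelves.
A packing using 3 shelves:
  shelf 1: 220 + 80 = 300
  shelf 2: 210 + 70 = 280
  shelf 3: 160 + 50 = 210
This matches the lower bound, so 3 is optimal.

3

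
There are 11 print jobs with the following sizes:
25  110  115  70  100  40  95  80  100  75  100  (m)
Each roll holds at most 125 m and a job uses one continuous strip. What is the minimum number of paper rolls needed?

9

Total = 115 + 110 + 100 + 100 + 100 + 95 + 80 + 75 + 70 + 40 + 25 = 910 m.
Lower bound: ⌈910/125⌉ = 8 paper rolls.
Also, 9 print jobs each exceed 125/2 m, and no two of those can share a roll, so at least 9 paper rolls are needed.
A packing using 9 paper rolls:
  roll 1: 115 = 115
  roll 2: 110 = 110
  roll 3: 100 + 25 = 125
  roll 4: 100 = 100
  roll 5: 100 = 100
  roll 6: 95 = 95
  roll 7: 80 + 40 = 120
  roll 8: 75 = 75
  roll 9: 70 = 70
This matches the lower bound, so 9 is optimal.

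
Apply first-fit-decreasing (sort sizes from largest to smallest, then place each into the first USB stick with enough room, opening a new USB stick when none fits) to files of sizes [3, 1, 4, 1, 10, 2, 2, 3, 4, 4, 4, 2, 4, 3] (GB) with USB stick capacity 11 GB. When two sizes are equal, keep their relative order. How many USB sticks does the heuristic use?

5

Sorted descending: 10, 4, 4, 4, 4, 4, 3, 3, 3, 2, 2, 2, 1, 1.
  10 → USB stick 1 (new)  [load 10/11]
  4 → USB stick 2 (new)  [load 4/11]
  4 → USB stick 2  [load 8/11]
  4 → USB stick 3 (new)  [load 4/11]
  4 → USB stick 3  [load 8/11]
  4 → USB stick 4 (new)  [load 4/11]
  3 → USB stick 2  [load 11/11]
  3 → USB stick 3  [load 11/11]
  3 → USB stick 4  [load 7/11]
  2 → USB stick 4  [load 9/11]
  2 → USB stick 4  [load 11/11]
  2 → USB stick 5 (new)  [load 2/11]
  1 → USB stick 1  [load 11/11]
  1 → USB stick 5  [load 3/11]
5 USB sticks opened.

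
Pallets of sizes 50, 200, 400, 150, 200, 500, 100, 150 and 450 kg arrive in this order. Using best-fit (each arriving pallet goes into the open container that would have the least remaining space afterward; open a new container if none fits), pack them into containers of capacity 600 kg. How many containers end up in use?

  50 → container 1 (new)  [load 50/600]
  200 → container 1  [load 250/600]
  400 → container 2 (new)  [load 400/600]
  150 → container 2  [load 550/600]
  200 → container 1  [load 450/600]
  500 → container 3 (new)  [load 500/600]
  100 → container 3  [load 600/600]
  150 → container 1  [load 600/600]
  450 → container 4 (new)  [load 450/600]
4 containers opened.

4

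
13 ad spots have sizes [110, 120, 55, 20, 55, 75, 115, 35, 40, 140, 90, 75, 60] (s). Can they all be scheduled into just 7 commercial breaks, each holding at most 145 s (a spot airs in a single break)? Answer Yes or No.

No

Total = 990 s; ⌈990/145⌉ = 7.
The bound of 7 does not rule out 7, but exhaustive search shows no assignment into 7 commercial breaks of capacity 145 s exists — the minimum is 8.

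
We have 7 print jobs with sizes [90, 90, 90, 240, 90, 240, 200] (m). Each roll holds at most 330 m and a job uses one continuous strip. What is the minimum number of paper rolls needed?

4

Total = 240 + 240 + 200 + 90 + 90 + 90 + 90 = 1040 m.
Lower bound: ⌈1040/330⌉ = 4 paper rolls.
A packing using 4 paper rolls:
  roll 1: 240 + 90 = 330
  roll 2: 240 + 90 = 330
  roll 3: 200 + 90 = 290
  roll 4: 90 = 90
This matches the lower bound, so 4 is optimal.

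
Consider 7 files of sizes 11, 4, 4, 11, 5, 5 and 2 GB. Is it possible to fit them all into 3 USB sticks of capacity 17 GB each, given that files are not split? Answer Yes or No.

Yes

A valid assignment using 3 USB sticks:
  USB stick 1: 11 + 5 = 16
  USB stick 2: 11 + 5 = 16
  USB stick 3: 4 + 4 + 2 = 10
Every load is within 17 GB, so 3 USB sticks suffice.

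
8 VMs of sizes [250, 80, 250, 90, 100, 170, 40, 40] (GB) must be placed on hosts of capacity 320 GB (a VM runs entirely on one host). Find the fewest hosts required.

Total = 250 + 250 + 170 + 100 + 90 + 80 + 40 + 40 = 1020 GB.
Lower bound: ⌈1020/320⌉ = 4 hosts.
A packing using 4 hosts:
  host 1: 250 + 40 = 290
  host 2: 250 + 40 = 290
  host 3: 170 + 100 = 270
  host 4: 90 + 80 = 170
This matches the lower bound, so 4 is optimal.

4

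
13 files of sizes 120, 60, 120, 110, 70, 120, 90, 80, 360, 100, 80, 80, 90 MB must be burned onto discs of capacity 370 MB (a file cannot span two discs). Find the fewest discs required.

5

Total = 360 + 120 + 120 + 120 + 110 + 100 + 90 + 90 + 80 + 80 + 80 + 70 + 60 = 1480 MB.
Lower bound: ⌈1480/370⌉ = 4 discs.
A packing using 5 discs:
  disc 1: 360 = 360
  disc 2: 120 + 120 + 120 = 360
  disc 3: 110 + 100 + 90 + 70 = 370
  disc 4: 90 + 80 + 80 + 80 = 330
  disc 5: 60 = 60
No arrangement into 4 discs stays within capacity, so 5 is optimal.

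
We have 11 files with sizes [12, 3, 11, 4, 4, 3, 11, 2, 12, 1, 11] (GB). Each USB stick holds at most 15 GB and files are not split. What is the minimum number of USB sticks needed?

5

Total = 12 + 12 + 11 + 11 + 11 + 4 + 4 + 3 + 3 + 2 + 1 = 74 GB.
Lower bound: ⌈74/15⌉ = 5 USB sticks.
A packing using 5 USB sticks:
  USB stick 1: 12 + 3 = 15
  USB stick 2: 12 + 3 = 15
  USB stick 3: 11 + 4 = 15
  USB stick 4: 11 + 4 = 15
  USB stick 5: 11 + 2 + 1 = 14
This matches the lower bound, so 5 is optimal.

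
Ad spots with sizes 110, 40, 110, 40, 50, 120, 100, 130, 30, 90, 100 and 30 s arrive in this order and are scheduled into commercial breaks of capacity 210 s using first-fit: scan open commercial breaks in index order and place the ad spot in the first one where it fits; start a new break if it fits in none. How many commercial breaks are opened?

5

  110 → break 1 (new)  [load 110/210]
  40 → break 1  [load 150/210]
  110 → break 2 (new)  [load 110/210]
  40 → break 1  [load 190/210]
  50 → break 2  [load 160/210]
  120 → break 3 (new)  [load 120/210]
  100 → break 4 (new)  [load 100/210]
  130 → break 5 (new)  [load 130/210]
  30 → break 2  [load 190/210]
  90 → break 3  [load 210/210]
  100 → break 4  [load 200/210]
  30 → break 5  [load 160/210]
5 commercial breaks opened.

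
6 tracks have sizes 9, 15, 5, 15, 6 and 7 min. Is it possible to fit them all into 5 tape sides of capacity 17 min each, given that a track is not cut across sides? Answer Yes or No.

Yes

A valid assignment using 4 tape sides:
  side 1: 15 = 15
  side 2: 15 = 15
  side 3: 9 + 7 = 16
  side 4: 6 + 5 = 11
That uses only 4 ≤ 5, so 5 tape sides are enough.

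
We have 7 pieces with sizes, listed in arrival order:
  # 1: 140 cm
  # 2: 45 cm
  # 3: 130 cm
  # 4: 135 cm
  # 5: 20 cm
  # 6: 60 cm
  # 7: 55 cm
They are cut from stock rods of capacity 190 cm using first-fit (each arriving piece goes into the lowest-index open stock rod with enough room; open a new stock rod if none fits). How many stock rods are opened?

4

  140 → stock rod 1 (new)  [load 140/190]
  45 → stock rod 1  [load 185/190]
  130 → stock rod 2 (new)  [load 130/190]
  135 → stock rod 3 (new)  [load 135/190]
  20 → stock rod 2  [load 150/190]
  60 → stock rod 4 (new)  [load 60/190]
  55 → stock rod 3  [load 190/190]
4 stock rods opened.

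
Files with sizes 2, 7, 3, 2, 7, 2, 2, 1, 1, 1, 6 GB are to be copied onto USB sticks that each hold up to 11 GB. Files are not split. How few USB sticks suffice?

4

Total = 7 + 7 + 6 + 3 + 2 + 2 + 2 + 2 + 1 + 1 + 1 = 34 GB.
Lower bound: ⌈34/11⌉ = 4 USB sticks.
A packing using 4 USB sticks:
  USB stick 1: 7 + 3 + 1 = 11
  USB stick 2: 7 + 2 + 2 = 11
  USB stick 3: 6 + 2 + 2 + 1 = 11
  USB stick 4: 1 = 1
This matches the lower bound, so 4 is optimal.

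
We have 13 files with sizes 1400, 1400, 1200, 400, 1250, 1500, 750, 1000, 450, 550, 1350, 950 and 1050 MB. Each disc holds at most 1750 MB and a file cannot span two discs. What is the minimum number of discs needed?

9

Total = 1500 + 1400 + 1400 + 1350 + 1250 + 1200 + 1050 + 1000 + 950 + 750 + 550 + 450 + 400 = 13250 MB.
Lower bound: ⌈13250/1750⌉ = 8 discs.
Also, 9 files each exceed 875 MB, and no two of those can share a disc, so at least 9 discs are needed.
A packing using 9 discs:
  disc 1: 1500 = 1500
  disc 2: 1400 = 1400
  disc 3: 1400 = 1400
  disc 4: 1350 + 400 = 1750
  disc 5: 1250 + 450 = 1700
  disc 6: 1200 + 550 = 1750
  disc 7: 1050 = 1050
  disc 8: 1000 + 750 = 1750
  disc 9: 950 = 950
This matches the lower bound, so 9 is optimal.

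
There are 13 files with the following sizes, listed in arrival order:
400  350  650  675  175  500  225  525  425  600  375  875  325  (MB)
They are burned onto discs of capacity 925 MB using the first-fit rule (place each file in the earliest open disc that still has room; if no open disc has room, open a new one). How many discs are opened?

7

  400 → disc 1 (new)  [load 400/925]
  350 → disc 1  [load 750/925]
  650 → disc 2 (new)  [load 650/925]
  675 → disc 3 (new)  [load 675/925]
  175 → disc 1  [load 925/925]
  500 → disc 4 (new)  [load 500/925]
  225 → disc 2  [load 875/925]
  525 → disc 5 (new)  [load 525/925]
  425 → disc 4  [load 925/925]
  600 → disc 6 (new)  [load 600/925]
  375 → disc 5  [load 900/925]
  875 → disc 7 (new)  [load 875/925]
  325 → disc 6  [load 925/925]
7 discs opened.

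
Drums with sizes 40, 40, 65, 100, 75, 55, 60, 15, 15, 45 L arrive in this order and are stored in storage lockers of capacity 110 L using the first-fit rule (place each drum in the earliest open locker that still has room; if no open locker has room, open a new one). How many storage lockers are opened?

  40 → locker 1 (new)  [load 40/110]
  40 → locker 1  [load 80/110]
  65 → locker 2 (new)  [load 65/110]
  100 → locker 3 (new)  [load 100/110]
  75 → locker 4 (new)  [load 75/110]
  55 → locker 5 (new)  [load 55/110]
  60 → locker 6 (new)  [load 60/110]
  15 → locker 1  [load 95/110]
  15 → locker 1  [load 110/110]
  45 → locker 2  [load 110/110]
6 storage lockers opened.

6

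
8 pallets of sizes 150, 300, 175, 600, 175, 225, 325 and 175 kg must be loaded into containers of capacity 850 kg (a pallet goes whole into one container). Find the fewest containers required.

3

Total = 600 + 325 + 300 + 225 + 175 + 175 + 175 + 150 = 2125 kg.
Lower bound: ⌈2125/850⌉ = 3 containers.
A packing using 3 containers:
  container 1: 600 + 225 = 825
  container 2: 325 + 300 + 175 = 800
  container 3: 175 + 175 + 150 = 500
This matches the lower bound, so 3 is optimal.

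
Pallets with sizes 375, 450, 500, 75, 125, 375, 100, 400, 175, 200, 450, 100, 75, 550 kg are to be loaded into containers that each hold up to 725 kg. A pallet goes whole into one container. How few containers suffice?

Total = 550 + 500 + 450 + 450 + 400 + 375 + 375 + 200 + 175 + 125 + 100 + 100 + 75 + 75 = 3950 kg.
Lower bound: ⌈3950/725⌉ = 6 containers.
Also, 7 pallets each exceed 725/2 kg, and no two of those can share a container, so at least 7 containers are needed.
A packing using 7 containers:
  container 1: 550 + 175 = 725
  container 2: 500 + 200 = 700
  container 3: 450 + 125 + 100 = 675
  container 4: 450 + 100 + 75 + 75 = 700
  container 5: 400 = 400
  container 6: 375 = 375
  container 7: 375 = 375
This matches the lower bound, so 7 is optimal.

7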